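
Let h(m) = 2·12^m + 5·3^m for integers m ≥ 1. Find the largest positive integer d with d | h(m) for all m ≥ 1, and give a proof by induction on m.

Computing the first values: h(1) = 39 and h(2) = 333; gcd(39, 333) = 3, so d ≤ 3.
We prove 3 | 2·12^m + 5·3^m for all m ≥ 1 by induction on m.
For the base case m = 1: h(1) = 39 = 3·(13), so 3 | h(1).
Inductive step: assume the claim holds for m = r, i.e. 3 | h(r). Then
h(r+1) − 12·h(r) = (2·12^(r+1) + 5·3^(r+1)) − 12·(2·12^r + 5·3^r) = (5)·3^r·(3 − 12) = (-45)·3^r. Since 3 | h(r) by the inductive hypothesis, 3 | 12·h(r); and 3 | -45 since -45 = 3·-15. Therefore 3 | h(r+1).
By induction, the statement is established for all m ≥ 1.
Therefore the largest such d is 3.

d = 3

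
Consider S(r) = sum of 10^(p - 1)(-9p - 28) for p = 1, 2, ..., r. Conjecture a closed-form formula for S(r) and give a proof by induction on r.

We claim S(r) = -10^r(r + 3) + 3 for all r ≥ 1.
Base step (r = 1): S(1) = -37, and the closed form gives -37. They agree.
Inductive step: assume the claim holds for r = p, so S(p) = -10^p(p + 3) + 3.
Then S(p+1) = S(p) + (10^p(-9p - 37)) = (-10^p(p + 3) + 3) + (10^p(-9p - 37)).
Simplifying, S(p+1) = -10·10^p·p - 40·10^p + 3 = -10^(p+1)((p+1) + 3) + 3,
which is the closed form with r = p+1.
By the principle of mathematical induction, the result holds for all r ≥ 1.

S(r) = -10^r(r + 3) + 3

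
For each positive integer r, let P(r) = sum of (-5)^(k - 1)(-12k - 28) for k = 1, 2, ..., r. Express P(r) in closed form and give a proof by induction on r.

We claim P(r) = (-5)^r(2r + 5) - 5 for all r ≥ 1.
Base case (r = 1): P(1) = -40, and the closed form gives -40. They agree.
For the inductive step, assume it holds for an arbitrary k ≥ 1, so P(k) = (-5)^k(2k + 5) - 5.
Then P(k+1) = P(k) + ((-5)^k(-12k - 40)) = ((-5)^k(2k + 5) - 5) + ((-5)^k(-12k - 40)).
Simplifying, P(k+1) = -10(-5)^k·k - 35(-5)^k - 5 = (-5)^(k+1)(2(k+1) + 5) - 5,
which is the closed form with r = k+1.
Hence, by induction on r, the claim holds for every r ≥ 1.

P(r) = (-5)^r(2r + 5) - 5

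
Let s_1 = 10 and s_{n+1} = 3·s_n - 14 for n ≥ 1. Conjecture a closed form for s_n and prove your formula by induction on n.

s_n = 3^n + 7

Computing the first terms: s_1 = 10, s_2 = 16, s_3 = 34. This suggests s_n = 3^n + 7.
Base step (n = 1): the formula gives 10 = 10 = s_1.
For the inductive step, assume it holds for an arbitrary j ≥ 1, so s_j = 3^j + 7.
Then s_{j+1} = 3·s_j - 14 = 3·(3^j + 7) - 14 = 3^(j + 1) + 7,
which is the claimed formula at n = j+1.
By induction, the statement is established for all n ≥ 1.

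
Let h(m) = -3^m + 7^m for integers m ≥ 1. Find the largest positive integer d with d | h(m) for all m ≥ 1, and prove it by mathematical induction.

Computing the first values: h(1) = 4 and h(2) = 40; gcd(4, 40) = 4, so d ≤ 4.
We prove 4 | -3^m + 7^m for all m ≥ 1 by induction on m.
Base step (m = 1): h(1) = 4 = 4·(1), so 4 | h(1).
For the inductive step, assume it holds for an arbitrary k ≥ 1, i.e. 4 | h(k). Then
7^{k+1} − 3^{k+1} = 7·7^k − 3·3^k = 7·(7^k − 3^k) + (4)·3^k. The first term is divisible by 4 by the inductive hypothesis, and the second term (4)·3^k is divisible by 4 since 4 | 4. Hence 4 | h(k+1).
By induction, the statement is established for all m ≥ 1.
Therefore the largest such d is 4.

d = 4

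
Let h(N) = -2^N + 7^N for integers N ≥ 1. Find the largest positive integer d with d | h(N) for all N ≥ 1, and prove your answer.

Computing the first values: h(1) = 5 and h(2) = 45; gcd(5, 45) = 5, so d ≤ 5.
We prove 5 | -2^N + 7^N for all N ≥ 1 by induction on N.
Base step (N = 1): h(1) = 5 = 5·(1), so 5 | h(1).
Inductive step: suppose the statement holds for some m ≥ 1, i.e. 5 | h(m). Then
7^{m+1} − 2^{m+1} = 7·7^m − 2·2^m = 7·(7^m − 2^m) + (5)·2^m. The first term is divisible by 5 by the inductive hypothesis, and the second term (5)·2^m is divisible by 5 since 5 | 5. Hence 5 | h(m+1).
Hence, by induction on N, the claim holds for every N ≥ 1.
Therefore the largest such d is 5.

d = 5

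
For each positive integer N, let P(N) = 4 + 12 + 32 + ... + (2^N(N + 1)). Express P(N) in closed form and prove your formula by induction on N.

P(N) = 2^(N + 1)N

We claim P(N) = 2^(N + 1)N for all N ≥ 1.
Base case (N = 1): P(1) = 4, and the closed form gives 4. They agree.
Inductive step: assume the claim holds for N = m, so P(m) = 2^(m + 1)m.
Then P(m+1) = P(m) + (2^(m + 1)(m + 2)) = (2^(m + 1)m) + (2^(m + 1)(m + 2)).
Simplifying, P(m+1) = 2^(m + 2)(m + 1) = 2^((m+1) + 1)(m+1),
which is the closed form with N = m+1.
Hence, by induction on N, the claim holds for every N ≥ 1.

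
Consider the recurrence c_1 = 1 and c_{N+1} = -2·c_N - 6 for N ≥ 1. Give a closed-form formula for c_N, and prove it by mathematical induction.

c_N = 3(-2)^(N - 1) - 2

Computing the first terms: c_1 = 1, c_2 = -8, c_3 = 10. This suggests c_N = 3(-2)^(N - 1) - 2.
Base step (N = 1): the formula gives 1 = 1 = c_1.
Inductive step: assume the claim holds for N = i, so c_i = 3(-2)^(i - 1) - 2.
Then c_{i+1} = -2·c_i - 6 = -2·(3(-2)^(i - 1) - 2) - 6 = 3(-2)^i - 2 = 3(-2)^((i+1) - 1) - 2,
which is the claimed formula at N = i+1.
By the principle of mathematical induction, the result holds for all N ≥ 1.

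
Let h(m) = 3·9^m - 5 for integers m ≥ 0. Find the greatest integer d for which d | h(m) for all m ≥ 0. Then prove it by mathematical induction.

Computing the first values: h(0) = -2 and h(1) = 22; gcd(-2, 22) = 2, so d ≤ 2.
We prove 2 | 3·9^m - 5 for all m ≥ 0 by induction on m.
Base case (m = 0): h(0) = -2 = 2·(-1), so 2 | h(0).
Inductive step: assume the claim holds for m = p, i.e. 2 | h(p). Then
h(p+1) = 3·9^(p+1) - 5 = 9·(3·9^p - 5) + 40 = 9·h(p) + 40. The first term is divisible by 2 by the inductive hypothesis, and 40 is divisible by 2. Hence 2 | h(p+1).
By the principle of mathematical induction, the result holds for all m ≥ 0.
Therefore the largest such d is 2.

d = 2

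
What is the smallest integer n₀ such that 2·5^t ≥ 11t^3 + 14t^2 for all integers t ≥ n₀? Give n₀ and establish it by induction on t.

n₀ = 4

At t = 3: 250 < 423, so the inequality fails and n₀ ≥ 4. We prove 2·5^t ≥ 11t^3 + 14t^2 for all t ≥ 4.
Base step (t = 4): 2·5^t = 1250 and 11t^3 + 14t^2 = 928, so 1250 ≥ 928.
Inductive step: assume the claim holds for t = j, so 2·5^j ≥ 11j^3 + 14j^2.
Then 2·5^(j + 1) = 5·(2·5^j) ≥ 5·(11j^3 + 14j^2).
Also, for j ≥ 4 we have 5·(11j^3 + 14j^2) ≥ 11(j+1)^3 + 14(j+1)^2, since 5·(11j^3 + 14j^2) − (11(j+1)^3 + 14(j+1)^2) = 44j^3 + 23j^2 - 61j - 25, which is nonnegative for all j ≥ 4.
Combining, 2·5^(j + 1) ≥ 11(j+1)^3 + 14(j+1)^2.
By induction, the statement is established for all t ≥ 4.
Hence the smallest such n₀ is 4.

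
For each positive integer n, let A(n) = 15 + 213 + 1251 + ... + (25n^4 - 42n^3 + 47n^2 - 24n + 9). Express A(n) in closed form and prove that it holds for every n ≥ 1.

A(n) = n(5n^4 + 2n^3 + 3n^2 + n + 4)

We claim A(n) = n(5n^4 + 2n^3 + 3n^2 + n + 4) for all n ≥ 1.
Base step (n = 1): A(1) = 15, and the closed form gives 15. They agree.
Suppose the result is true for n = k, so A(k) = k(5k^4 + 2k^3 + 3k^2 + k + 4).
Then A(k+1) = A(k) + (25k^4 + 58k^3 + 71k^2 + 44k + 15) = (k(5k^4 + 2k^3 + 3k^2 + k + 4)) + (25k^4 + 58k^3 + 71k^2 + 44k + 15).
Simplifying, A(k+1) = (k + 1)(5k^4 + 22k^3 + 39k^2 + 33k + 15) = (k+1)(5(k+1)^4 + 2(k+1)^3 + 3(k+1)^2 + (k+1) + 4),
which is the closed form with n = k+1.
By the principle of mathematical induction, the result holds for all n ≥ 1.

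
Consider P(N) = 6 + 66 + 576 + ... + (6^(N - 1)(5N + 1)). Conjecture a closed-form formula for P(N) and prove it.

P(N) = 6^N·N

We claim P(N) = 6^N·N for all N ≥ 1.
For the base case N = 1: P(1) = 6, and the closed form gives 6. They agree.
Inductive step: assume the claim holds for N = p, so P(p) = 6^p·p.
Then P(p+1) = P(p) + (6^p(5p + 6)) = (6^p·p) + (6^p(5p + 6)).
Simplifying, P(p+1) = 6^(p + 1)(p + 1) = 6^(p+1)·(p+1),
which is the closed form with N = p+1.
This completes the induction.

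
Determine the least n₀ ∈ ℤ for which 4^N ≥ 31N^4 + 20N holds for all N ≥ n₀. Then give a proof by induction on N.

At N = 8: 65536 < 127136, so the inequality fails and n₀ ≥ 9. We prove 4^N ≥ 31N^4 + 20N for all N ≥ 9.
Base case (N = 9): 4^N = 262144 and 31N^4 + 20N = 203571, so 262144 ≥ 203571.
Inductive step: suppose the statement holds for some m ≥ 9, so 4^m ≥ 31m^4 + 20m.
Then 4^(m + 1) = 4·(4^m) ≥ 4·(31m^4 + 20m).
Also, for m ≥ 9 we have 4·(31m^4 + 20m) ≥ 31(m+1)^4 + 20(m+1), since 4·(31m^4 + 20m) − (31(m+1)^4 + 20(m+1)) = 93m^4 - 124m^3 - 186m^2 - 64m - 51, which is nonnegative for all m ≥ 9.
Combining, 4^(m + 1) ≥ 31(m+1)^4 + 20(m+1).
This completes the induction.
Hence the smallest such n₀ is 9.

n₀ = 9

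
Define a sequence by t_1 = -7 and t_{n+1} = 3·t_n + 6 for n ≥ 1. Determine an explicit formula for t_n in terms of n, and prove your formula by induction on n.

t_n = -4·3^(n - 1) - 3

Computing the first terms: t_1 = -7, t_2 = -15, t_3 = -39. This suggests t_n = -4·3^(n - 1) - 3.
For the base case n = 1: the formula gives -7 = -7 = t_1.
Suppose the result is true for n = r, so t_r = -4·3^(r - 1) - 3.
Then t_{r+1} = 3·t_r + 6 = 3·(-4·3^(r - 1) - 3) + 6 = -4·3^r - 3 = -4·3^((r+1) - 1) - 3,
which is the claimed formula at n = r+1.
By the principle of mathematical induction, the result holds for all n ≥ 1.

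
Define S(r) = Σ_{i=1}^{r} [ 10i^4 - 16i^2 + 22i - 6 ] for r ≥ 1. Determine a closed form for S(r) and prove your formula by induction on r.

S(r) = r(2r^4 + 5r^3 - 2r^2 + 3r + 2)

We claim S(r) = r(2r^4 + 5r^3 - 2r^2 + 3r + 2) for all r ≥ 1.
For the base case r = 1: S(1) = 10, and the closed form gives 10. They agree.
For the inductive step, assume it holds for an arbitrary i ≥ 1, so S(i) = i(2i^4 + 5i^3 - 2i^2 + 3i + 2).
Then S(i+1) = S(i) + (22i + 10(i + 1)^4 - 16(i + 1)^2 + 16) = (i(2i^4 + 5i^3 - 2i^2 + 3i + 2)) + (22i + 10(i + 1)^4 - 16(i + 1)^2 + 16).
Simplifying, S(i+1) = (i + 1)(2i^4 + 13i^3 + 25i^2 + 22i + 10) = (i+1)(2(i+1)^4 + 5(i+1)^3 - 2(i+1)^2 + 3(i+1) + 2),
which is the closed form with r = i+1.
By induction, the statement is established for all r ≥ 1.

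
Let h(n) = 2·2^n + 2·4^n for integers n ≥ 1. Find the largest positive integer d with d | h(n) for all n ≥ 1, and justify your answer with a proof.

Computing the first values: h(1) = 12 and h(2) = 40; gcd(12, 40) = 4, so d ≤ 4.
We prove 4 | 2·2^n + 2·4^n for all n ≥ 1 by induction on n.
For the base case n = 1: h(1) = 12 = 4·(3), so 4 | h(1).
Inductive step: suppose the statement holds for some m ≥ 1, i.e. 4 | h(m). Then
h(m+1) − 4·h(m) = (2·2^(m+1) + 2·4^(m+1)) − 4·(2·2^m + 2·4^m) = (2)·2^m·(2 − 4) = (-4)·2^m. Since 4 | h(m) by the inductive hypothesis, 4 | 4·h(m); and 4 | -4 since -4 = 4·-1. Therefore 4 | h(m+1).
Hence, by induction on n, the claim holds for every n ≥ 1.
Therefore the largest such d is 4.

d = 4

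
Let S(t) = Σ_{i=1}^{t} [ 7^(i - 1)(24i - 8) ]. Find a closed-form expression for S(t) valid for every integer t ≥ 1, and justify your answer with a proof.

We claim S(t) = 2·7^t(2t - 1) + 2 for all t ≥ 1.
For the base case t = 1: S(1) = 16, and the closed form gives 16. They agree.
Inductive step: assume the claim holds for t = i, so S(i) = 2·7^i(2i - 1) + 2.
Then S(i+1) = S(i) + (7^i(24i + 16)) = (2·7^i(2i - 1) + 2) + (7^i(24i + 16)).
Simplifying, S(i+1) = 28·7^i·i + 14·7^i + 2 = 2·7^(i+1)(2(i+1) - 1) + 2,
which is the closed form with t = i+1.
Hence, by induction on t, the claim holds for every t ≥ 1.

S(t) = 2·7^t(2t - 1) + 2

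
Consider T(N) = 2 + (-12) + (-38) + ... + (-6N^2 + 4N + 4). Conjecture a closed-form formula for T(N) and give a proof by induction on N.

T(N) = -N(2N^2 + N - 5)

We claim T(N) = -N(2N^2 + N - 5) for all N ≥ 1.
Base step (N = 1): T(1) = 2, and the closed form gives 2. They agree.
Inductive step: suppose the statement holds for some k ≥ 1, so T(k) = k(-2k^2 - k + 5).
Then T(k+1) = T(k) + (-6k^2 - 8k + 2) = (k(-2k^2 - k + 5)) + (-6k^2 - 8k + 2).
Simplifying, T(k+1) = -(k + 1)(2k^2 + 5k - 2) = -(k+1)(2(k+1)^2 + (k+1) - 5),
which is the closed form with N = k+1.
This completes the induction.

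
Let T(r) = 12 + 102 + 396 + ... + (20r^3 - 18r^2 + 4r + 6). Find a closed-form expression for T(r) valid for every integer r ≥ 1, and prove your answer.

We claim T(r) = r(5r^3 + 4r^2 - 2r + 5) for all r ≥ 1.
Base case (r = 1): T(1) = 12, and the closed form gives 12. They agree.
For the inductive step, assume it holds for an arbitrary m ≥ 1, so T(m) = m(5m^3 + 4m^2 - 2m + 5).
Then T(m+1) = T(m) + (20m^3 + 42m^2 + 28m + 12) = (m(5m^3 + 4m^2 - 2m + 5)) + (20m^3 + 42m^2 + 28m + 12).
Simplifying, T(m+1) = (m + 1)(5m^3 + 19m^2 + 21m + 12) = (m+1)(5(m+1)^3 + 4(m+1)^2 - 2(m+1) + 5),
which is the closed form with r = m+1.
By induction, the statement is established for all r ≥ 1.

T(r) = r(5r^3 + 4r^2 - 2r + 5)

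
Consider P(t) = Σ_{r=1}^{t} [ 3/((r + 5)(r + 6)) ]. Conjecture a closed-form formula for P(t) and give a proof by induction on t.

We claim P(t) = t/(2(t + 6)) for all t ≥ 1.
Base step (t = 1): P(1) = 1/14, and the closed form gives 1/14. They agree.
For the inductive step, assume it holds for an arbitrary r ≥ 1, so P(r) = r/(2(r + 6)).
Then P(r+1) = P(r) + (3/((r + 6)(r + 7))) = (r/(2(r + 6))) + (3/((r + 6)(r + 7))).
Simplifying, P(r+1) = (r + 1)/(2(r + 7)) = (r+1)/(2((r+1) + 6)),
which is the closed form with t = r+1.
By induction, the statement is established for all t ≥ 1.

P(t) = t/(2(t + 6))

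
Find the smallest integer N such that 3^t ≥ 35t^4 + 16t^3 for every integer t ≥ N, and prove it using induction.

At t = 12: 531441 < 753408, so the inequality fails and N ≥ 13. We prove 3^t ≥ 35t^4 + 16t^3 for all t ≥ 13.
Base case (t = 13): 3^t = 1594323 and 35t^4 + 16t^3 = 1034787, so 1594323 ≥ 1034787.
Inductive step: assume the claim holds for t = p, so 3^p ≥ 35p^4 + 16p^3.
Then 3^(p + 1) = 3·(3^p) ≥ 3·(35p^4 + 16p^3).
Also, for p ≥ 13 we have 3·(35p^4 + 16p^3) ≥ 35(p+1)^4 + 16(p+1)^3, since 3·(35p^4 + 16p^3) − (35(p+1)^4 + 16(p+1)^3) = 70p^4 - 108p^3 - 258p^2 - 188p - 51, which is nonnegative for all p ≥ 13.
Combining, 3^(p + 1) ≥ 35(p+1)^4 + 16(p+1)^3.
By induction, the statement is established for all t ≥ 13.
Hence the smallest such N is 13.

N = 13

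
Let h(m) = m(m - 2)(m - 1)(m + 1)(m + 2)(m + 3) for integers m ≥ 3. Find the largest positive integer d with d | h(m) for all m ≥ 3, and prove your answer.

d = 720

Computing the first values: h(3) = 720 and h(4) = 5040; gcd(720, 5040) = 720, so d ≤ 720.
We prove 720 | m(m - 2)(m - 1)(m + 1)(m + 2)(m + 3) for all m ≥ 3 by induction on m.
When m = 3: h(3) = 720 = 720·(1), so 720 | h(3).
Suppose the result is true for m = r, i.e. 720 | h(r). Then
h(r+1) − h(r) = (r-1)·r·(r+1)·(r+2)·(r+3)·(r+4) − (r-2)·(r-1)·r·(r+1)·(r+2)·(r+3) = (r-1)·r·(r+1)·(r+2)·(r+3)·[(r+4) − (r-2)] = 6·(r-1)·r·(r+1)·(r+2)·(r+3). The product of 5 consecutive integers is divisible by (5)! = 120, so h(r+1) − h(r) is divisible by 6·120 = 720. By the inductive hypothesis 720 | h(r), hence 720 | h(r+1).
By the principle of mathematical induction, the result holds for all m ≥ 3.
Therefore the largest such d is 720.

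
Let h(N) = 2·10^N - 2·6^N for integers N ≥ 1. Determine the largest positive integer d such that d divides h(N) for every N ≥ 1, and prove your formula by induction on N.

Computing the first values: h(1) = 8 and h(2) = 128; gcd(8, 128) = 8, so d ≤ 8.
We prove 8 | 2·10^N - 2·6^N for all N ≥ 1 by induction on N.
For the base case N = 1: h(1) = 8 = 8·(1), so 8 | h(1).
Inductive step: assume the claim holds for N = p, i.e. 8 | h(p). Then
h(p+1) − 10·h(p) = (2·10^(p+1) - 2·6^(p+1)) − 10·(2·10^p - 2·6^p) = (-2)·6^p·(6 − 10) = (8)·6^p. Since 8 | h(p) by the inductive hypothesis, 8 | 10·h(p); and 8 | 8 since 8 = 8·1. Therefore 8 | h(p+1).
By the principle of mathematical induction, the result holds for all N ≥ 1.
Therefore the largest such d is 8.

d = 8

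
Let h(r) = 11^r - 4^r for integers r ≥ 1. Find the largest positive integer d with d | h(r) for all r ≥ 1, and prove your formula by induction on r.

d = 7

Computing the first values: h(1) = 7 and h(2) = 105; gcd(7, 105) = 7, so d ≤ 7.
We prove 7 | 11^r - 4^r for all r ≥ 1 by induction on r.
When r = 1: h(1) = 7 = 7·(1), so 7 | h(1).
For the inductive step, assume it holds for an arbitrary j ≥ 1, i.e. 7 | h(j). Then
11^{j+1} − 4^{j+1} = 11·11^j − 4·4^j = 11·(11^j − 4^j) + (7)·4^j. The first term is divisible by 7 by the inductive hypothesis, and the second term (7)·4^j is divisible by 7 since 7 | 7. Hence 7 | h(j+1).
Hence, by induction on r, the claim holds for every r ≥ 1.
Therefore the largest such d is 7.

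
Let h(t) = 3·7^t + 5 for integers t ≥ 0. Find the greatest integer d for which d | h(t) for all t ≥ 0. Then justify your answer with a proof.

d = 2

Computing the first values: h(0) = 8 and h(1) = 26; gcd(8, 26) = 2, so d ≤ 2.
We prove 2 | 3·7^t + 5 for all t ≥ 0 by induction on t.
When t = 0: h(0) = 8 = 2·(4), so 2 | h(0).
Inductive step: assume the claim holds for t = p, i.e. 2 | h(p). Then
h(p+1) = 3·7^(p+1) + 5 = 7·(3·7^p + 5) - 30 = 7·h(p) - 30. The first term is divisible by 2 by the inductive hypothesis, and -30 is divisible by 2. Hence 2 | h(p+1).
By induction, the statement is established for all t ≥ 0.
Therefore the largest such d is 2.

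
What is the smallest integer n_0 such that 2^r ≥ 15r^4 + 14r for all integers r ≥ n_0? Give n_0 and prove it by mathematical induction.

n_0 = 22

At r = 21: 2097152 < 2917509, so the inequality fails and n_0 ≥ 22. We prove 2^r ≥ 15r^4 + 14r for all r ≥ 22.
For the base case r = 22: 2^r = 4194304 and 15r^4 + 14r = 3514148, so 4194304 ≥ 3514148.
For the inductive step, assume it holds for an arbitrary i ≥ 22, so 2^i ≥ 15i^4 + 14i.
Then 2^(i + 1) = 2·(2^i) ≥ 2·(15i^4 + 14i).
Also, for i ≥ 22 we have 2·(15i^4 + 14i) ≥ 15(i+1)^4 + 14(i+1), since 2·(15i^4 + 14i) − (15(i+1)^4 + 14(i+1)) = 15i^4 - 60i^3 - 90i^2 - 46i - 29, which is nonnegative for all i ≥ 22.
Combining, 2^(i + 1) ≥ 15(i+1)^4 + 14(i+1).
This completes the induction.
Hence the smallest such n_0 is 22.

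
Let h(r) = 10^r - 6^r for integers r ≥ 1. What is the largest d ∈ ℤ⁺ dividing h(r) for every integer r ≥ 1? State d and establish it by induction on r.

d = 4

Computing the first values: h(1) = 4 and h(2) = 64; gcd(4, 64) = 4, so d ≤ 4.
We prove 4 | 10^r - 6^r for all r ≥ 1 by induction on r.
Base step (r = 1): h(1) = 4 = 4·(1), so 4 | h(1).
Inductive step: assume the claim holds for r = k, i.e. 4 | h(k). Then
10^{k+1} − 6^{k+1} = 10·10^k − 6·6^k = 10·(10^k − 6^k) + (4)·6^k. The first term is divisible by 4 by the inductive hypothesis, and the second term (4)·6^k is divisible by 4 since 4 | 4. Hence 4 | h(k+1).
By induction, the statement is established for all r ≥ 1.
Therefore the largest such d is 4.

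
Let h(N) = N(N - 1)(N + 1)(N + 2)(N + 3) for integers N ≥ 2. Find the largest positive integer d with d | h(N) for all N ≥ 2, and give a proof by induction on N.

d = 120

Computing the first values: h(2) = 120 and h(3) = 720; gcd(120, 720) = 120, so d ≤ 120.
We prove 120 | N(N - 1)(N + 1)(N + 2)(N + 3) for all N ≥ 2 by induction on N.
When N = 2: h(2) = 120 = 120·(1), so 120 | h(2).
Suppose the result is true for N = p, i.e. 120 | h(p). Then
h(p+1) − h(p) = p·(p+1)·(p+2)·(p+3)·(p+4) − (p-1)·p·(p+1)·(p+2)·(p+3) = p·(p+1)·(p+2)·(p+3)·[(p+4) − (p-1)] = 5·p·(p+1)·(p+2)·(p+3). The product of 4 consecutive integers is divisible by (4)! = 24, so h(p+1) − h(p) is divisible by 5·24 = 120. By the inductive hypothesis 120 | h(p), hence 120 | h(p+1).
By induction, the statement is established for all N ≥ 2.
Therefore the largest such d is 120.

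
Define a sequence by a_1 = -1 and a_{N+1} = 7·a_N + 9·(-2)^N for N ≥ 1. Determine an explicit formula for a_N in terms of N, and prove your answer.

a_N = -(-2)^N - 3·7^(N - 1)

Computing the first terms: a_1 = -1, a_2 = -25, a_3 = -139. This suggests a_N = -(-2)^N - 3·7^(N - 1).
Base step (N = 1): the formula gives -1 = -1 = a_1.
For the inductive step, assume it holds for an arbitrary p ≥ 1, so a_p = -(-2)^p - 3·7^(p - 1).
Then a_{p+1} = 7·a_p + 9·(-2)^p = 7·(-(-2)^p - 3·7^(p - 1)) + 9·(-2)^p = -(-2)^(p + 1) - 3·7^p = -(-2)^(p+1) - 3·7^((p+1) - 1),
which is the claimed formula at N = p+1.
Hence, by induction on N, the claim holds for every N ≥ 1.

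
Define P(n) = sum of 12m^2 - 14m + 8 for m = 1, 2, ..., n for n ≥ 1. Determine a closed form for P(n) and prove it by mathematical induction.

P(n) = n(4n^2 - n + 3)

We claim P(n) = n(4n^2 - n + 3) for all n ≥ 1.
Base step (n = 1): P(1) = 6, and the closed form gives 6. They agree.
Suppose the result is true for n = m, so P(m) = m(4m^2 - m + 3).
Then P(m+1) = P(m) + (12m^2 + 10m + 6) = (m(4m^2 - m + 3)) + (12m^2 + 10m + 6).
Simplifying, P(m+1) = (m + 1)(4m^2 + 7m + 6) = (m+1)(4(m+1)^2 - (m+1) + 3),
which is the closed form with n = m+1.
By induction, the statement is established for all n ≥ 1.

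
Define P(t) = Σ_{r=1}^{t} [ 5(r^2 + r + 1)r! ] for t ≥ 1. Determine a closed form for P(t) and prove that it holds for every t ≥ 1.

We claim P(t) = (5t + 5)(t + 1)! - 5 for all t ≥ 1.
When t = 1: P(1) = 15, and the closed form gives 15. They agree.
For the inductive step, assume it holds for an arbitrary r ≥ 1, so P(r) = (5r + 5)(r + 1)! - 5.
Then P(r+1) = P(r) + (5(r^2 + 3r + 3)(r + 1)!) = ((5r + 5)(r + 1)! - 5) + (5(r^2 + 3r + 3)(r + 1)!).
Simplifying, P(r+1) = (5(r+1) + 5)((r+1) + 1)! - 5,
which is the closed form with t = r+1.
Hence, by induction on t, the claim holds for every t ≥ 1.

P(t) = (5t + 5)(t + 1)! - 5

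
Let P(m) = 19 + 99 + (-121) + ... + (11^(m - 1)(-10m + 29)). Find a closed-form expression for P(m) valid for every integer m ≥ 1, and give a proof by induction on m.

P(m) = 11^m(-m + 3) - 3

We claim P(m) = 11^m(-m + 3) - 3 for all m ≥ 1.
When m = 1: P(1) = 19, and the closed form gives 19. They agree.
Inductive step: suppose the statement holds for some j ≥ 1, so P(j) = 11^j(-j + 3) - 3.
Then P(j+1) = P(j) + (11^j(-10j + 19)) = (11^j(-j + 3) - 3) + (11^j(-10j + 19)).
Simplifying, P(j+1) = -11·11^j·j + 22·11^j - 3 = 11^(j+1)(-(j+1) + 3) - 3,
which is the closed form with m = j+1.
This completes the induction.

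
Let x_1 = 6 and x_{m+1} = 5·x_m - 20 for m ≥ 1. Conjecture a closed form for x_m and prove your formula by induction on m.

Computing the first terms: x_1 = 6, x_2 = 10, x_3 = 30. This suggests x_m = 5^(m - 1) + 5.
When m = 1: the formula gives 6 = 6 = x_1.
Suppose the result is true for m = r, so x_r = 5^(r - 1) + 5.
Then x_{r+1} = 5·x_r - 20 = 5·(5^(r - 1) + 5) - 20 = 5^r + 5 = 5^((r+1) - 1) + 5,
which is the claimed formula at m = r+1.
By the principle of mathematical induction, the result holds for all m ≥ 1.

x_m = 5^(m - 1) + 5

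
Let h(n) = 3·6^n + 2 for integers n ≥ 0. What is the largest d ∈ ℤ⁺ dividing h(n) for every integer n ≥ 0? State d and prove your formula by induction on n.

Computing the first values: h(0) = 5 and h(1) = 20; gcd(5, 20) = 5, so d ≤ 5.
We prove 5 | 3·6^n + 2 for all n ≥ 0 by induction on n.
Base step (n = 0): h(0) = 5 = 5·(1), so 5 | h(0).
For the inductive step, assume it holds for an arbitrary i ≥ 0, i.e. 5 | h(i). Then
h(i+1) = 3·6^(i+1) + 2 = 6·(3·6^i + 2) - 10 = 6·h(i) - 10. The first term is divisible by 5 by the inductive hypothesis, and -10 is divisible by 5. Hence 5 | h(i+1).
Hence, by induction on n, the claim holds for every n ≥ 0.
Therefore the largest such d is 5.

d = 5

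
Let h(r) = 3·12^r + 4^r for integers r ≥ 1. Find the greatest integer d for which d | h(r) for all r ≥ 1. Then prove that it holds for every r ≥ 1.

d = 8

Computing the first values: h(1) = 40 and h(2) = 448; gcd(40, 448) = 8, so d ≤ 8.
We prove 8 | 3·12^r + 4^r for all r ≥ 1 by induction on r.
When r = 1: h(1) = 40 = 8·(5), so 8 | h(1).
For the inductive step, assume it holds for an arbitrary m ≥ 1, i.e. 8 | h(m). Then
h(m+1) − 12·h(m) = (3·12^(m+1) + 4^(m+1)) − 12·(3·12^m + 4^m) = (1)·4^m·(4 − 12) = (-8)·4^m. Since 8 | h(m) by the inductive hypothesis, 8 | 12·h(m); and 8 | -8 since -8 = 8·-1. Therefore 8 | h(m+1).
Hence, by induction on r, the claim holds for every r ≥ 1.
Therefore the largest such d is 8.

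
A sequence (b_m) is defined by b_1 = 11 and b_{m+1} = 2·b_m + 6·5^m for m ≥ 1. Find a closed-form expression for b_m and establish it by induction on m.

Computing the first terms: b_1 = 11, b_2 = 52, b_3 = 254. This suggests b_m = 2^(m - 1) + 2·5^m.
Base step (m = 1): the formula gives 11 = 11 = b_1.
Inductive step: suppose the statement holds for some j ≥ 1, so b_j = 2^(j - 1) + 2·5^j.
Then b_{j+1} = 2·b_j + 6·5^j = 2·(2^(j - 1) + 2·5^j) + 6·5^j = 2^j + 2·5^(j + 1) = 2^((j+1) - 1) + 2·5^(j+1),
which is the claimed formula at m = j+1.
By the principle of mathematical induction, the result holds for all m ≥ 1.

b_m = 2^(m - 1) + 2·5^m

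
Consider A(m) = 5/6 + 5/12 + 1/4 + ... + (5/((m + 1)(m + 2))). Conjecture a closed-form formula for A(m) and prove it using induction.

A(m) = 5m/(2(m + 2))

We claim A(m) = 5m/(2(m + 2)) for all m ≥ 1.
Base case (m = 1): A(1) = 5/6, and the closed form gives 5/6. They agree.
Suppose the result is true for m = r, so A(r) = 5r/(2(r + 2)).
Then A(r+1) = A(r) + (5/((r + 2)(r + 3))) = (5r/(2(r + 2))) + (5/((r + 2)(r + 3))).
Simplifying, A(r+1) = 5(r + 1)/(2(r + 3)) = 5(r+1)/(2((r+1) + 2)),
which is the closed form with m = r+1.
This completes the induction.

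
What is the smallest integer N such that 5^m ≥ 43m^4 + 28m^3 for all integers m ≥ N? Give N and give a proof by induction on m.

N = 8

At m = 7: 78125 < 112847, so the inequality fails and N ≥ 8. We prove 5^m ≥ 43m^4 + 28m^3 for all m ≥ 8.
For the base case m = 8: 5^m = 390625 and 43m^4 + 28m^3 = 190464, so 390625 ≥ 190464.
Suppose the result is true for m = p, so 5^p ≥ 43p^4 + 28p^3.
Then 5^(p + 1) = 5·(5^p) ≥ 5·(43p^4 + 28p^3).
Also, for p ≥ 8 we have 5·(43p^4 + 28p^3) ≥ 43(p+1)^4 + 28(p+1)^3, since 5·(43p^4 + 28p^3) − (43(p+1)^4 + 28(p+1)^3) = 172p^4 - 60p^3 - 342p^2 - 256p - 71, which is nonnegative for all p ≥ 8.
Combining, 5^(p + 1) ≥ 43(p+1)^4 + 28(p+1)^3.
By the principle of mathematical induction, the result holds for all m ≥ 8.
Hence the smallest such N is 8.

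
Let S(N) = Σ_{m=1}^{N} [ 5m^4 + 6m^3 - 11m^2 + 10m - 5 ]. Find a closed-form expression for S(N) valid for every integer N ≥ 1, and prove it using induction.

We claim S(N) = N(N^4 + 4N^3 + N^2 + N - 2) for all N ≥ 1.
When N = 1: S(1) = 5, and the closed form gives 5. They agree.
Inductive step: suppose the statement holds for some m ≥ 1, so S(m) = m(m^4 + 4m^3 + m^2 + m - 2).
Then S(m+1) = S(m) + (5m^4 + 26m^3 + 37m^2 + 26m + 5) = (m(m^4 + 4m^3 + m^2 + m - 2)) + (5m^4 + 26m^3 + 37m^2 + 26m + 5).
Simplifying, S(m+1) = (m + 1)(m^4 + 8m^3 + 19m^2 + 19m + 5) = (m+1)((m+1)^4 + 4(m+1)^3 + (m+1)^2 + (m+1) - 2),
which is the closed form with N = m+1.
By induction, the statement is established for all N ≥ 1.

S(N) = N(N^4 + 4N^3 + N^2 + N - 2)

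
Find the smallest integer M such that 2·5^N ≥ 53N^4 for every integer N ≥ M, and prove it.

At N = 6: 31250 < 68688, so the inequality fails and M ≥ 7. We prove 2·5^N ≥ 53N^4 for all N ≥ 7.
For the base case N = 7: 2·5^N = 156250 and 53N^4 = 127253, so 156250 ≥ 127253.
Inductive step: suppose the statement holds for some m ≥ 7, so 2·5^m ≥ 53m^4.
Then 2·5^(m + 1) = 5·(2·5^m) ≥ 5·(53m^4).
Also, for m ≥ 7 we have 5·(53m^4) ≥ 53(m+1)^4, since 5 ≥ (1 + 1/m)^4 for all m ≥ 7.
Combining, 2·5^(m + 1) ≥ 53(m+1)^4.
Hence, by induction on N, the claim holds for every N ≥ 7.
Hence the smallest such M is 7.

M = 7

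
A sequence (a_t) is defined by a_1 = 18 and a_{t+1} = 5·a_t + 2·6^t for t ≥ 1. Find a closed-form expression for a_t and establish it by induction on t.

Computing the first terms: a_1 = 18, a_2 = 102, a_3 = 582. This suggests a_t = 6·5^(t - 1) + 2·6^t.
Base step (t = 1): the formula gives 18 = 18 = a_1.
Inductive step: assume the claim holds for t = m, so a_m = 6·5^(m - 1) + 2·6^m.
Then a_{m+1} = 5·a_m + 2·6^m = 5·(6·5^(m - 1) + 2·6^m) + 2·6^m = 6·5^m + 2·6^(m + 1) = 6·5^((m+1) - 1) + 2·6^(m+1),
which is the claimed formula at t = m+1.
By the principle of mathematical induction, the result holds for all t ≥ 1.

a_t = 6·5^(t - 1) + 2·6^t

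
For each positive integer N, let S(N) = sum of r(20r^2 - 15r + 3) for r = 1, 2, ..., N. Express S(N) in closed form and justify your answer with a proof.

We claim S(N) = N(N + 1)(5N^2 - 1) for all N ≥ 1.
Base step (N = 1): S(1) = 8, and the closed form gives 8. They agree.
Inductive step: suppose the statement holds for some r ≥ 1, so S(r) = r(5r^3 + 5r^2 - r - 1).
Then S(r+1) = S(r) + (20r^3 + 45r^2 + 33r + 8) = (r(5r^3 + 5r^2 - r - 1)) + (20r^3 + 45r^2 + 33r + 8).
Simplifying, S(r+1) = (r + 1)(r + 2)(5r^2 + 10r + 4) = (r+1)((r+1) + 1)(5(r+1)^2 - 1),
which is the closed form with N = r+1.
Hence, by induction on N, the claim holds for every N ≥ 1.

S(N) = N(N + 1)(5N^2 - 1)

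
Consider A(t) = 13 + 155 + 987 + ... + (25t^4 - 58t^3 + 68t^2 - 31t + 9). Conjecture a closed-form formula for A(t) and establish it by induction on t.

We claim A(t) = t(5t^4 - 2t^3 + 2t^2 + 4t + 4) for all t ≥ 1.
Base case (t = 1): A(1) = 13, and the closed form gives 13. They agree.
Suppose the result is true for t = i, so A(i) = i(5i^4 - 2i^3 + 2i^2 + 4i + 4).
Then A(i+1) = A(i) + (25i^4 + 42i^3 + 44i^2 + 31i + 13) = (i(5i^4 - 2i^3 + 2i^2 + 4i + 4)) + (25i^4 + 42i^3 + 44i^2 + 31i + 13).
Simplifying, A(i+1) = (i + 1)(5i^4 + 18i^3 + 26i^2 + 22i + 13) = (i+1)(5(i+1)^4 - 2(i+1)^3 + 2(i+1)^2 + 4(i+1) + 4),
which is the closed form with t = i+1.
This completes the induction.

A(t) = t(5t^4 - 2t^3 + 2t^2 + 4t + 4)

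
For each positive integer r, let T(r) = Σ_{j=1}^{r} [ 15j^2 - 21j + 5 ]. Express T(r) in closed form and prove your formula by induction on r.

T(r) = r(5r^2 - 3r - 3)

We claim T(r) = r(5r^2 - 3r - 3) for all r ≥ 1.
Base case (r = 1): T(1) = -1, and the closed form gives -1. They agree.
For the inductive step, assume it holds for an arbitrary j ≥ 1, so T(j) = j(5j^2 - 3j - 3).
Then T(j+1) = T(j) + (15j^2 + 9j - 1) = (j(5j^2 - 3j - 3)) + (15j^2 + 9j - 1).
Simplifying, T(j+1) = (j + 1)(5j^2 + 7j - 1) = (j+1)(5(j+1)^2 - 3(j+1) - 3),
which is the closed form with r = j+1.
Hence, by induction on r, the claim holds for every r ≥ 1.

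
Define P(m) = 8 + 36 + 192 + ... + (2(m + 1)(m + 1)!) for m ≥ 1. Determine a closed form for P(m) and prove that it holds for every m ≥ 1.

We claim P(m) = 2(m + 2)! - 4 for all m ≥ 1.
Base case (m = 1): P(1) = 8, and the closed form gives 8. They agree.
Inductive step: assume the claim holds for m = p, so P(p) = 2(p + 2)! - 4.
Then P(p+1) = P(p) + (2(p + 2)(p + 2)!) = (2(p + 2)! - 4) + (2(p + 2)(p + 2)!).
Simplifying, P(p+1) = 2((p+1) + 2)! - 4,
which is the closed form with m = p+1.
Hence, by induction on m, the claim holds for every m ≥ 1.

P(m) = 2(m + 2)! - 4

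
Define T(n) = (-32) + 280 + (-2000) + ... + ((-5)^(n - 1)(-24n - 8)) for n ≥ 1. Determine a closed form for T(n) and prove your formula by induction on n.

T(n) = 2(-5)^n(2n + 1) - 2

We claim T(n) = 2(-5)^n(2n + 1) - 2 for all n ≥ 1.
For the base case n = 1: T(1) = -32, and the closed form gives -32. They agree.
Inductive step: suppose the statement holds for some r ≥ 1, so T(r) = 2(-5)^r(2r + 1) - 2.
Then T(r+1) = T(r) + ((-5)^r(-24r - 32)) = (2(-5)^r(2r + 1) - 2) + ((-5)^r(-24r - 32)).
Simplifying, T(r+1) = -20(-5)^r·r - 30(-5)^r - 2 = 2(-5)^(r+1)(2(r+1) + 1) - 2,
which is the closed form with n = r+1.
By induction, the statement is established for all n ≥ 1.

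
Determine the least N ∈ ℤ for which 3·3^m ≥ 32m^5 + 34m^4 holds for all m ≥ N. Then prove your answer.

N = 15

At m = 14: 14348907 < 18516512, so the inequality fails and N ≥ 15. We prove 3·3^m ≥ 32m^5 + 34m^4 for all m ≥ 15.
When m = 15: 3·3^m = 43046721 and 32m^5 + 34m^4 = 26021250, so 43046721 ≥ 26021250.
Suppose the result is true for m = r, so 3·3^r ≥ 32r^5 + 34r^4.
Then 3·3^(r + 1) = 3·(3·3^r) ≥ 3·(32r^5 + 34r^4).
Also, for r ≥ 15 we have 3·(32r^5 + 34r^4) ≥ 32(r+1)^5 + 34(r+1)^4, since 3·(32r^5 + 34r^4) − (32(r+1)^5 + 34(r+1)^4) = 64r^5 - 92r^4 - 456r^3 - 524r^2 - 296r - 66, which is nonnegative for all r ≥ 15.
Combining, 3·3^(r + 1) ≥ 32(r+1)^5 + 34(r+1)^4.
By induction, the statement is established for all m ≥ 15.
Hence the smallest such N is 15.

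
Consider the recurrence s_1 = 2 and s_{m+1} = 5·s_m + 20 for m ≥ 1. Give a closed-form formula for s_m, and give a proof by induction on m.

Computing the first terms: s_1 = 2, s_2 = 30, s_3 = 170. This suggests s_m = 7·5^(m - 1) - 5.
Base step (m = 1): the formula gives 2 = 2 = s_1.
Suppose the result is true for m = k, so s_k = 7·5^(k - 1) - 5.
Then s_{k+1} = 5·s_k + 20 = 5·(7·5^(k - 1) - 5) + 20 = 7·5^k - 5 = 7·5^((k+1) - 1) - 5,
which is the claimed formula at m = k+1.
By the principle of mathematical induction, the result holds for all m ≥ 1.

s_m = 7·5^(m - 1) - 5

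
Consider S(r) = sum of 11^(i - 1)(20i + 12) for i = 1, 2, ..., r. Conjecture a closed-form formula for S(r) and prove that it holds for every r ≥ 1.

S(r) = 11^r(2r + 1) - 1

We claim S(r) = 11^r(2r + 1) - 1 for all r ≥ 1.
For the base case r = 1: S(1) = 32, and the closed form gives 32. They agree.
Inductive step: assume the claim holds for r = i, so S(i) = 11^i(2i + 1) - 1.
Then S(i+1) = S(i) + (11^i(20i + 32)) = (11^i(2i + 1) - 1) + (11^i(20i + 32)).
Simplifying, S(i+1) = 22·11^i·i + 33·11^i - 1 = 11^(i+1)(2(i+1) + 1) - 1,
which is the closed form with r = i+1.
Hence, by induction on r, the claim holds for every r ≥ 1.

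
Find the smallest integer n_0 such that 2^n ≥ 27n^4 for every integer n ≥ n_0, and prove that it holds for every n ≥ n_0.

At n = 22: 4194304 < 6324912, so the inequality fails and n_0 ≥ 23. We prove 2^n ≥ 27n^4 for all n ≥ 23.
Base step (n = 23): 2^n = 8388608 and 27n^4 = 7555707, so 8388608 ≥ 7555707.
Inductive step: assume the claim holds for n = i, so 2^i ≥ 27i^4.
Then 2^(i + 1) = 2·(2^i) ≥ 2·(27i^4).
Also, for i ≥ 23 we have 2·(27i^4) ≥ 27(i+1)^4, since 2 ≥ (1 + 1/i)^4 for all i ≥ 23.
Combining, 2^(i + 1) ≥ 27(i+1)^4.
By the principle of mathematical induction, the result holds for all n ≥ 23.
Hence the smallest such n_0 is 23.

n_0 = 23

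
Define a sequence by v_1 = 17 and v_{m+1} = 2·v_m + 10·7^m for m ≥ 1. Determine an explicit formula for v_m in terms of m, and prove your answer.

v_m = 3·2^(m - 1) + 2·7^m

Computing the first terms: v_1 = 17, v_2 = 104, v_3 = 698. This suggests v_m = 3·2^(m - 1) + 2·7^m.
For the base case m = 1: the formula gives 17 = 17 = v_1.
Inductive step: suppose the statement holds for some r ≥ 1, so v_r = 3·2^(r - 1) + 2·7^r.
Then v_{r+1} = 2·v_r + 10·7^r = 2·(3·2^(r - 1) + 2·7^r) + 10·7^r = 3·2^r + 2·7^(r + 1) = 3·2^((r+1) - 1) + 2·7^(r+1),
which is the claimed formula at m = r+1.
By induction, the statement is established for all m ≥ 1.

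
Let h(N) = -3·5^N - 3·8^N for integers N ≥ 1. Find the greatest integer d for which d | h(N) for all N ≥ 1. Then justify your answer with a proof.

Computing the first values: h(1) = -39 and h(2) = -267; gcd(-39, -267) = 3, so d ≤ 3.
We prove 3 | -3·5^N - 3·8^N for all N ≥ 1 by induction on N.
Base step (N = 1): h(1) = -39 = 3·(-13), so 3 | h(1).
For the inductive step, assume it holds for an arbitrary i ≥ 1, i.e. 3 | h(i). Then
h(i+1) − 8·h(i) = (-3·5^(i+1) - 3·8^(i+1)) − 8·(-3·5^i - 3·8^i) = (-3)·5^i·(5 − 8) = (9)·5^i. Since 3 | h(i) by the inductive hypothesis, 3 | 8·h(i); and 3 | 9 since 9 = 3·3. Therefore 3 | h(i+1).
This completes the induction.
Therefore the largest such d is 3.

d = 3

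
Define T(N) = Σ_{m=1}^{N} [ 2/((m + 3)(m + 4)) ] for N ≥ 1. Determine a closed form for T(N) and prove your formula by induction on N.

We claim T(N) = N/(2(N + 4)) for all N ≥ 1.
When N = 1: T(1) = 1/10, and the closed form gives 1/10. They agree.
For the inductive step, assume it holds for an arbitrary m ≥ 1, so T(m) = m/(2(m + 4)).
Then T(m+1) = T(m) + (2/((m + 4)(m + 5))) = (m/(2(m + 4))) + (2/((m + 4)(m + 5))).
Simplifying, T(m+1) = (m + 1)/(2(m + 5)) = (m+1)/(2((m+1) + 4)),
which is the closed form with N = m+1.
Hence, by induction on N, the claim holds for every N ≥ 1.

T(N) = N/(2(N + 4))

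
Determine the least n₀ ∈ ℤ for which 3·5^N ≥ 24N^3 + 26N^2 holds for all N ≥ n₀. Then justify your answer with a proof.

n₀ = 5

At N = 4: 1875 < 1952, so the inequality fails and n₀ ≥ 5. We prove 3·5^N ≥ 24N^3 + 26N^2 for all N ≥ 5.
Base case (N = 5): 3·5^N = 9375 and 24N^3 + 26N^2 = 3650, so 9375 ≥ 3650.
For the inductive step, assume it holds for an arbitrary p ≥ 5, so 3·5^p ≥ 24p^3 + 26p^2.
Then 3·5^(p + 1) = 5·(3·5^p) ≥ 5·(24p^3 + 26p^2).
Also, for p ≥ 5 we have 5·(24p^3 + 26p^2) ≥ 24(p+1)^3 + 26(p+1)^2, since 5·(24p^3 + 26p^2) − (24(p+1)^3 + 26(p+1)^2) = 96p^3 + 32p^2 - 124p - 50, which is nonnegative for all p ≥ 5.
Combining, 3·5^(p + 1) ≥ 24(p+1)^3 + 26(p+1)^2.
By the principle of mathematical induction, the result holds for all N ≥ 5.
Hence the smallest such n₀ is 5.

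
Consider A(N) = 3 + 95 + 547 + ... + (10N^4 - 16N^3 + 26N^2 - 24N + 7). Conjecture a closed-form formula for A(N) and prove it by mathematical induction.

We claim A(N) = N(2N^4 + N^3 + 4N^2 - 3N - 1) for all N ≥ 1.
Base case (N = 1): A(1) = 3, and the closed form gives 3. They agree.
For the inductive step, assume it holds for an arbitrary k ≥ 1, so A(k) = k(2k^4 + k^3 + 4k^2 - 3k - 1).
Then A(k+1) = A(k) + (10k^4 + 24k^3 + 38k^2 + 20k + 3) = (k(2k^4 + k^3 + 4k^2 - 3k - 1)) + (10k^4 + 24k^3 + 38k^2 + 20k + 3).
Simplifying, A(k+1) = (k + 1)(2k^4 + 9k^3 + 19k^2 + 16k + 3) = (k+1)(2(k+1)^4 + (k+1)^3 + 4(k+1)^2 - 3(k+1) - 1),
which is the closed form with N = k+1.
By induction, the statement is established for all N ≥ 1.

A(N) = N(2N^4 + N^3 + 4N^2 - 3N - 1)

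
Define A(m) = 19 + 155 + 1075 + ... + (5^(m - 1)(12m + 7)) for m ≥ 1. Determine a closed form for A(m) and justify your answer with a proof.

A(m) = 5^m(3m + 1) - 1

We claim A(m) = 5^m(3m + 1) - 1 for all m ≥ 1.
Base case (m = 1): A(1) = 19, and the closed form gives 19. They agree.
Suppose the result is true for m = j, so A(j) = 5^j(3j + 1) - 1.
Then A(j+1) = A(j) + (5^j(12j + 19)) = (5^j(3j + 1) - 1) + (5^j(12j + 19)).
Simplifying, A(j+1) = 15·5^j·j + 20·5^j - 1 = 5^(j+1)(3(j+1) + 1) - 1,
which is the closed form with m = j+1.
This completes the induction.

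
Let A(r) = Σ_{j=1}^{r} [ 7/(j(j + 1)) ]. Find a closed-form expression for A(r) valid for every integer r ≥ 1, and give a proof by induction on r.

We claim A(r) = 7r/(r + 1) for all r ≥ 1.
When r = 1: A(1) = 7/2, and the closed form gives 7/2. They agree.
For the inductive step, assume it holds for an arbitrary j ≥ 1, so A(j) = 7j/(j + 1).
Then A(j+1) = A(j) + (7/((j + 1)(j + 2))) = (7j/(j + 1)) + (7/((j + 1)(j + 2))).
Simplifying, A(j+1) = 7(j + 1)/(j + 2) = 7(j+1)/((j+1) + 1),
which is the closed form with r = j+1.
Hence, by induction on r, the claim holds for every r ≥ 1.

A(r) = 7r/(r + 1)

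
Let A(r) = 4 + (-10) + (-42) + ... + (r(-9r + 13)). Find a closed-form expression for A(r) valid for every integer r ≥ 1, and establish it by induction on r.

We claim A(r) = -r(r + 1)(3r - 5) for all r ≥ 1.
When r = 1: A(1) = 4, and the closed form gives 4. They agree.
For the inductive step, assume it holds for an arbitrary k ≥ 1, so A(k) = k(-3k^2 + 2k + 5).
Then A(k+1) = A(k) + (-(k + 1)(9k - 4)) = (k(-3k^2 + 2k + 5)) + (-(k + 1)(9k - 4)).
Simplifying, A(k+1) = -(k + 1)(k + 2)(3k - 2) = -(k+1)((k+1) + 1)(3(k+1) - 5),
which is the closed form with r = k+1.
This completes the induction.

A(r) = -r(r + 1)(3r - 5)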